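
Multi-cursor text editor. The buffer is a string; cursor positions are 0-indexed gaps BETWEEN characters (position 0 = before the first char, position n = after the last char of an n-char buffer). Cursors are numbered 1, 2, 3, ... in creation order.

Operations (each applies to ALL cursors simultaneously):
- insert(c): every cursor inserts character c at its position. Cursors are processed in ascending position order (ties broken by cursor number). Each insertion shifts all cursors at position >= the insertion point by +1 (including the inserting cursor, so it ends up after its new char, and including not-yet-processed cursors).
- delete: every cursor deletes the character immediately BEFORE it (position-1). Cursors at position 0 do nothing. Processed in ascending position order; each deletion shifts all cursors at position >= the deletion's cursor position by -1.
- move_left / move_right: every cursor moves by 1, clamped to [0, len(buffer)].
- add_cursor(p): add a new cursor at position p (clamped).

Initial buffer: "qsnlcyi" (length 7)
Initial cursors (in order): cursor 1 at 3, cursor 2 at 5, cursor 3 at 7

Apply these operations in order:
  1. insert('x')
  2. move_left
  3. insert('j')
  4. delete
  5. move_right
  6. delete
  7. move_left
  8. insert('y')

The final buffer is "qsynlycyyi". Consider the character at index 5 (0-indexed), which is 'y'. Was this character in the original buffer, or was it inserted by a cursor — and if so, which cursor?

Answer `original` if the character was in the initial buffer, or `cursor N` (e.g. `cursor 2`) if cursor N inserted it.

Answer: cursor 2

Derivation:
After op 1 (insert('x')): buffer="qsnxlcxyix" (len 10), cursors c1@4 c2@7 c3@10, authorship ...1..2..3
After op 2 (move_left): buffer="qsnxlcxyix" (len 10), cursors c1@3 c2@6 c3@9, authorship ...1..2..3
After op 3 (insert('j')): buffer="qsnjxlcjxyijx" (len 13), cursors c1@4 c2@8 c3@12, authorship ...11..22..33
After op 4 (delete): buffer="qsnxlcxyix" (len 10), cursors c1@3 c2@6 c3@9, authorship ...1..2..3
After op 5 (move_right): buffer="qsnxlcxyix" (len 10), cursors c1@4 c2@7 c3@10, authorship ...1..2..3
After op 6 (delete): buffer="qsnlcyi" (len 7), cursors c1@3 c2@5 c3@7, authorship .......
After op 7 (move_left): buffer="qsnlcyi" (len 7), cursors c1@2 c2@4 c3@6, authorship .......
After op 8 (insert('y')): buffer="qsynlycyyi" (len 10), cursors c1@3 c2@6 c3@9, authorship ..1..2..3.
Authorship (.=original, N=cursor N): . . 1 . . 2 . . 3 .
Index 5: author = 2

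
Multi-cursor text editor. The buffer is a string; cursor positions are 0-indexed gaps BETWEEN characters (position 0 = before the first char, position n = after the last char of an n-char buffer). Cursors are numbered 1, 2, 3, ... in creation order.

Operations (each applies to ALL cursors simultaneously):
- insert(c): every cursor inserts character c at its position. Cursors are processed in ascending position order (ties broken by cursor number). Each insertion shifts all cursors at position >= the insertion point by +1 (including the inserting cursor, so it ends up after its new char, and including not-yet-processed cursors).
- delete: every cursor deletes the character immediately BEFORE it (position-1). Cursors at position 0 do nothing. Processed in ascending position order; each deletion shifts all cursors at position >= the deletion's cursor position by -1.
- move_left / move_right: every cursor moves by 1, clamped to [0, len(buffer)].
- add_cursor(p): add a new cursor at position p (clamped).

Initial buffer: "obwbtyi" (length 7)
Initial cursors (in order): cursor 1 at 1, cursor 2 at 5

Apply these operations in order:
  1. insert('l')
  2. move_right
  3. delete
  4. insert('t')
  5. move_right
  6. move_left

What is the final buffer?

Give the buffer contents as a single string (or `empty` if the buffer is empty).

Answer: oltwbtlti

Derivation:
After op 1 (insert('l')): buffer="olbwbtlyi" (len 9), cursors c1@2 c2@7, authorship .1....2..
After op 2 (move_right): buffer="olbwbtlyi" (len 9), cursors c1@3 c2@8, authorship .1....2..
After op 3 (delete): buffer="olwbtli" (len 7), cursors c1@2 c2@6, authorship .1...2.
After op 4 (insert('t')): buffer="oltwbtlti" (len 9), cursors c1@3 c2@8, authorship .11...22.
After op 5 (move_right): buffer="oltwbtlti" (len 9), cursors c1@4 c2@9, authorship .11...22.
After op 6 (move_left): buffer="oltwbtlti" (len 9), cursors c1@3 c2@8, authorship .11...22.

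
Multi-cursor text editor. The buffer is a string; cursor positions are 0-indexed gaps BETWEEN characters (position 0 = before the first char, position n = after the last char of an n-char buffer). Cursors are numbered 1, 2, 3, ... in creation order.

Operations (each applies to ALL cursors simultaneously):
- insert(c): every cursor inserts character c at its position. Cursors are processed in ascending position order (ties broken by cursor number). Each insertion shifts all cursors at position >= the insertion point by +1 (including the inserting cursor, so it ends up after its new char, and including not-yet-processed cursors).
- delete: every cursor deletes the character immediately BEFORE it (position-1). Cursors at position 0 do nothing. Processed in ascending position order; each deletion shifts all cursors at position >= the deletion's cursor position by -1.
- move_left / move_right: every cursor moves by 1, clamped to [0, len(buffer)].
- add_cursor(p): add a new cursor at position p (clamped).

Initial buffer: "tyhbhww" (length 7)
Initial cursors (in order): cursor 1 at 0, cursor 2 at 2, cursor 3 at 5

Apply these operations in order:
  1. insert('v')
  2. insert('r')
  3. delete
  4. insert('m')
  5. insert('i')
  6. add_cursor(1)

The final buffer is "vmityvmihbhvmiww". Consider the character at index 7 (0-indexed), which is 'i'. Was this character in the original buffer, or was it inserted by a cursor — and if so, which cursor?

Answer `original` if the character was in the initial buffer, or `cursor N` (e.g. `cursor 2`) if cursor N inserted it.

After op 1 (insert('v')): buffer="vtyvhbhvww" (len 10), cursors c1@1 c2@4 c3@8, authorship 1..2...3..
After op 2 (insert('r')): buffer="vrtyvrhbhvrww" (len 13), cursors c1@2 c2@6 c3@11, authorship 11..22...33..
After op 3 (delete): buffer="vtyvhbhvww" (len 10), cursors c1@1 c2@4 c3@8, authorship 1..2...3..
After op 4 (insert('m')): buffer="vmtyvmhbhvmww" (len 13), cursors c1@2 c2@6 c3@11, authorship 11..22...33..
After op 5 (insert('i')): buffer="vmityvmihbhvmiww" (len 16), cursors c1@3 c2@8 c3@14, authorship 111..222...333..
After op 6 (add_cursor(1)): buffer="vmityvmihbhvmiww" (len 16), cursors c4@1 c1@3 c2@8 c3@14, authorship 111..222...333..
Authorship (.=original, N=cursor N): 1 1 1 . . 2 2 2 . . . 3 3 3 . .
Index 7: author = 2

Answer: cursor 2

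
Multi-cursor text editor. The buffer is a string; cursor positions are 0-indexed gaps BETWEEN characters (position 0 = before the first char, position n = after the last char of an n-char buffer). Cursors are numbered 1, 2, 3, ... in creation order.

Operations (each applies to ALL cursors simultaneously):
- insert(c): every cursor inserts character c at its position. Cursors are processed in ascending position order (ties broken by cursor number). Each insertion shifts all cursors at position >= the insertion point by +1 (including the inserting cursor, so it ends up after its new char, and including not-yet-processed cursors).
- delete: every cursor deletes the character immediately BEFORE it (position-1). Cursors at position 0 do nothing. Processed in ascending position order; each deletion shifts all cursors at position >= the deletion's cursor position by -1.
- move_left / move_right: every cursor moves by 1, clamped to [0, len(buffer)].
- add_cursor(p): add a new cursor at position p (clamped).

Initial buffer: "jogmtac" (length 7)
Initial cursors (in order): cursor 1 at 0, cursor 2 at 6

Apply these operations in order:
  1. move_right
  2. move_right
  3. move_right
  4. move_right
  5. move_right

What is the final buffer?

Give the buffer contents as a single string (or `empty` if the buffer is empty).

After op 1 (move_right): buffer="jogmtac" (len 7), cursors c1@1 c2@7, authorship .......
After op 2 (move_right): buffer="jogmtac" (len 7), cursors c1@2 c2@7, authorship .......
After op 3 (move_right): buffer="jogmtac" (len 7), cursors c1@3 c2@7, authorship .......
After op 4 (move_right): buffer="jogmtac" (len 7), cursors c1@4 c2@7, authorship .......
After op 5 (move_right): buffer="jogmtac" (len 7), cursors c1@5 c2@7, authorship .......

Answer: jogmtac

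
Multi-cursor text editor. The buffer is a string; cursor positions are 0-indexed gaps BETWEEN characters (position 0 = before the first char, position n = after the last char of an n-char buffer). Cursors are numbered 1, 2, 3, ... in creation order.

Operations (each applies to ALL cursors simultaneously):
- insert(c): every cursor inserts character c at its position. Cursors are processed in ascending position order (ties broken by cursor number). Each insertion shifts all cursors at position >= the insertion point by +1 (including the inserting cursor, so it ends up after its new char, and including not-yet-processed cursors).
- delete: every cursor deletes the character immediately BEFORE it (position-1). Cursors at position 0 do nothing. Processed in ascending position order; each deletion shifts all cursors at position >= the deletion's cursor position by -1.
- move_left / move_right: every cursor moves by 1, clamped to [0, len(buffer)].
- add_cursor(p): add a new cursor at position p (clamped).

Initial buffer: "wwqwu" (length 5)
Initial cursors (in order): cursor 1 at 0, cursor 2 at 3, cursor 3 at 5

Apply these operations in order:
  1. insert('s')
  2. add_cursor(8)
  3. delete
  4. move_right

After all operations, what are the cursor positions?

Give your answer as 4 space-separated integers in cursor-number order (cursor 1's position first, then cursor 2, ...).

Answer: 1 4 4 4

Derivation:
After op 1 (insert('s')): buffer="swwqswus" (len 8), cursors c1@1 c2@5 c3@8, authorship 1...2..3
After op 2 (add_cursor(8)): buffer="swwqswus" (len 8), cursors c1@1 c2@5 c3@8 c4@8, authorship 1...2..3
After op 3 (delete): buffer="wwqw" (len 4), cursors c1@0 c2@3 c3@4 c4@4, authorship ....
After op 4 (move_right): buffer="wwqw" (len 4), cursors c1@1 c2@4 c3@4 c4@4, authorship ....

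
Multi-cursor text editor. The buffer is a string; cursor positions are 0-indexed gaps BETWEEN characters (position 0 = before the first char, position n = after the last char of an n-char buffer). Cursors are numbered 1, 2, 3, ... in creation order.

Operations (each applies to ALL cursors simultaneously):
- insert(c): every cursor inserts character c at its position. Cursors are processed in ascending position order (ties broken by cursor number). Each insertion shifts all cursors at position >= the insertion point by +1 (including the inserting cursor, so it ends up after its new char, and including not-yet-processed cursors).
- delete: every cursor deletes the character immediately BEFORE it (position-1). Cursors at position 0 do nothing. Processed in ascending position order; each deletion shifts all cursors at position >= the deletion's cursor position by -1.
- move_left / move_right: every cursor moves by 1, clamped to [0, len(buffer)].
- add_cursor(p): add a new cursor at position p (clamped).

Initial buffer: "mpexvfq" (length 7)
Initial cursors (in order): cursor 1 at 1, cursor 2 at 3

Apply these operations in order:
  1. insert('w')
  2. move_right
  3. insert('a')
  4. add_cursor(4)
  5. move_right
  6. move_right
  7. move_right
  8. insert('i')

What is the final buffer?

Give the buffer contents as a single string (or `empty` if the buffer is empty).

Answer: mwpaewxiiavfqi

Derivation:
After op 1 (insert('w')): buffer="mwpewxvfq" (len 9), cursors c1@2 c2@5, authorship .1..2....
After op 2 (move_right): buffer="mwpewxvfq" (len 9), cursors c1@3 c2@6, authorship .1..2....
After op 3 (insert('a')): buffer="mwpaewxavfq" (len 11), cursors c1@4 c2@8, authorship .1.1.2.2...
After op 4 (add_cursor(4)): buffer="mwpaewxavfq" (len 11), cursors c1@4 c3@4 c2@8, authorship .1.1.2.2...
After op 5 (move_right): buffer="mwpaewxavfq" (len 11), cursors c1@5 c3@5 c2@9, authorship .1.1.2.2...
After op 6 (move_right): buffer="mwpaewxavfq" (len 11), cursors c1@6 c3@6 c2@10, authorship .1.1.2.2...
After op 7 (move_right): buffer="mwpaewxavfq" (len 11), cursors c1@7 c3@7 c2@11, authorship .1.1.2.2...
After op 8 (insert('i')): buffer="mwpaewxiiavfqi" (len 14), cursors c1@9 c3@9 c2@14, authorship .1.1.2.132...2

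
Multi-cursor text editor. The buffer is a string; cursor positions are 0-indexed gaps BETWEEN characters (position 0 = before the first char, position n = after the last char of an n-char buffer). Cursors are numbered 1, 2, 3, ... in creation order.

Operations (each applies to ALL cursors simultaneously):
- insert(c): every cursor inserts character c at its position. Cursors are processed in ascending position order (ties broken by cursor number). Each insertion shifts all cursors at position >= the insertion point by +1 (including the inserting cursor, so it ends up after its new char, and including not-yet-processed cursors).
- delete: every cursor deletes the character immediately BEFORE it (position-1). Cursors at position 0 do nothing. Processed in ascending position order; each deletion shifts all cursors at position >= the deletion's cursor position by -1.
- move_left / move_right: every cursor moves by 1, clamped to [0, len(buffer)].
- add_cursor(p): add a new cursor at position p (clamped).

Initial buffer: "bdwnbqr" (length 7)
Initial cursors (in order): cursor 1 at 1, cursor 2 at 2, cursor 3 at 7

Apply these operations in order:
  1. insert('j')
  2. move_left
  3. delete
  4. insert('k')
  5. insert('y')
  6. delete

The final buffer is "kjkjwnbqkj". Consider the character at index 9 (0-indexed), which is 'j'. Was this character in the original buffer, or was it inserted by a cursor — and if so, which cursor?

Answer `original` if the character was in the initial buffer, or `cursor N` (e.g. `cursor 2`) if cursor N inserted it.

Answer: cursor 3

Derivation:
After op 1 (insert('j')): buffer="bjdjwnbqrj" (len 10), cursors c1@2 c2@4 c3@10, authorship .1.2.....3
After op 2 (move_left): buffer="bjdjwnbqrj" (len 10), cursors c1@1 c2@3 c3@9, authorship .1.2.....3
After op 3 (delete): buffer="jjwnbqj" (len 7), cursors c1@0 c2@1 c3@6, authorship 12....3
After op 4 (insert('k')): buffer="kjkjwnbqkj" (len 10), cursors c1@1 c2@3 c3@9, authorship 1122....33
After op 5 (insert('y')): buffer="kyjkyjwnbqkyj" (len 13), cursors c1@2 c2@5 c3@12, authorship 111222....333
After op 6 (delete): buffer="kjkjwnbqkj" (len 10), cursors c1@1 c2@3 c3@9, authorship 1122....33
Authorship (.=original, N=cursor N): 1 1 2 2 . . . . 3 3
Index 9: author = 3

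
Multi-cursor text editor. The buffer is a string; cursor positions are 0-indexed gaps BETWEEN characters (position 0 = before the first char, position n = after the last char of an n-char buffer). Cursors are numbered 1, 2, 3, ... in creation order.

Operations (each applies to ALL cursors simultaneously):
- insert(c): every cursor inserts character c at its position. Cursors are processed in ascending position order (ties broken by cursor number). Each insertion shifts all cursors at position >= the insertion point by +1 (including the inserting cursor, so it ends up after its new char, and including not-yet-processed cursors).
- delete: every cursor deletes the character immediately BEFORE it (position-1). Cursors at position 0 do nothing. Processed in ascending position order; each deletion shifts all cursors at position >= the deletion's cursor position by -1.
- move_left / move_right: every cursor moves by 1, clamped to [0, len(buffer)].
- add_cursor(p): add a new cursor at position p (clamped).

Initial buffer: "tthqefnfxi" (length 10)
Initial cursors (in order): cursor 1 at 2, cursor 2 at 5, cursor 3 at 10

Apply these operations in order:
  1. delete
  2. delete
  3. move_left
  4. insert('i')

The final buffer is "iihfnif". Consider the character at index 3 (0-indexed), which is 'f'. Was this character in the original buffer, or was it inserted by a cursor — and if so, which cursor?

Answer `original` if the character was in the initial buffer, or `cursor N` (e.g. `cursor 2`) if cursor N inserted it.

Answer: original

Derivation:
After op 1 (delete): buffer="thqfnfx" (len 7), cursors c1@1 c2@3 c3@7, authorship .......
After op 2 (delete): buffer="hfnf" (len 4), cursors c1@0 c2@1 c3@4, authorship ....
After op 3 (move_left): buffer="hfnf" (len 4), cursors c1@0 c2@0 c3@3, authorship ....
After op 4 (insert('i')): buffer="iihfnif" (len 7), cursors c1@2 c2@2 c3@6, authorship 12...3.
Authorship (.=original, N=cursor N): 1 2 . . . 3 .
Index 3: author = original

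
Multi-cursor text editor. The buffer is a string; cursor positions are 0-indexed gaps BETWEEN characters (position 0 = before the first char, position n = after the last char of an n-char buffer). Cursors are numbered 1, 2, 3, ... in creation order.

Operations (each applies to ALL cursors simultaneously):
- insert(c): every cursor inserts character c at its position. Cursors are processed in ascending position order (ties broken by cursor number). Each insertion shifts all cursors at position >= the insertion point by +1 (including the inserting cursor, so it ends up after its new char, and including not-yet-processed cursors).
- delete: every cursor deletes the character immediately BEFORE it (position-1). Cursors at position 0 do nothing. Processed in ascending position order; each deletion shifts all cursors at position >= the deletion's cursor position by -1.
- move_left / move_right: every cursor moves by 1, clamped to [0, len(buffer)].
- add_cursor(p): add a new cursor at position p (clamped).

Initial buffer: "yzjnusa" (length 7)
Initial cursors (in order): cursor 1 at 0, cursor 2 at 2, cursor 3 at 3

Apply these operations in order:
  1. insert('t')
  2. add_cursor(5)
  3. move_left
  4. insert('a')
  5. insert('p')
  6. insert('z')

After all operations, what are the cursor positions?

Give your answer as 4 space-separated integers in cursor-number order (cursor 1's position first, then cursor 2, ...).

Answer: 3 9 17 13

Derivation:
After op 1 (insert('t')): buffer="tyztjtnusa" (len 10), cursors c1@1 c2@4 c3@6, authorship 1..2.3....
After op 2 (add_cursor(5)): buffer="tyztjtnusa" (len 10), cursors c1@1 c2@4 c4@5 c3@6, authorship 1..2.3....
After op 3 (move_left): buffer="tyztjtnusa" (len 10), cursors c1@0 c2@3 c4@4 c3@5, authorship 1..2.3....
After op 4 (insert('a')): buffer="atyzatajatnusa" (len 14), cursors c1@1 c2@5 c4@7 c3@9, authorship 11..224.33....
After op 5 (insert('p')): buffer="aptyzaptapjaptnusa" (len 18), cursors c1@2 c2@7 c4@10 c3@13, authorship 111..22244.333....
After op 6 (insert('z')): buffer="apztyzapztapzjapztnusa" (len 22), cursors c1@3 c2@9 c4@13 c3@17, authorship 1111..2222444.3333....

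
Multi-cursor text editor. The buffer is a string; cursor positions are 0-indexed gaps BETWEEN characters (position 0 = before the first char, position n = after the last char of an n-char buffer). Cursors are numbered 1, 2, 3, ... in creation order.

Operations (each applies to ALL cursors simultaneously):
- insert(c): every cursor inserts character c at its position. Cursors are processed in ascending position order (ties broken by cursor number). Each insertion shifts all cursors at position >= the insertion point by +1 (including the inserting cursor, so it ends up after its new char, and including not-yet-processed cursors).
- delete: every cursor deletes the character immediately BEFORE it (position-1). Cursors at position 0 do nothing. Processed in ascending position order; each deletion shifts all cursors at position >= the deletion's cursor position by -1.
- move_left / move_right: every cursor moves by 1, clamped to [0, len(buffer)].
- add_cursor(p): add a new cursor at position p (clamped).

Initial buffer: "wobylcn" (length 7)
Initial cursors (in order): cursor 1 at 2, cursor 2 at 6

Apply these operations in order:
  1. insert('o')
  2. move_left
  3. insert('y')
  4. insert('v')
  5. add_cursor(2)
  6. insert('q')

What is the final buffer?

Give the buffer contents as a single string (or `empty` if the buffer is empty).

Answer: woqyvqobylcyvqon

Derivation:
After op 1 (insert('o')): buffer="woobylcon" (len 9), cursors c1@3 c2@8, authorship ..1....2.
After op 2 (move_left): buffer="woobylcon" (len 9), cursors c1@2 c2@7, authorship ..1....2.
After op 3 (insert('y')): buffer="woyobylcyon" (len 11), cursors c1@3 c2@9, authorship ..11....22.
After op 4 (insert('v')): buffer="woyvobylcyvon" (len 13), cursors c1@4 c2@11, authorship ..111....222.
After op 5 (add_cursor(2)): buffer="woyvobylcyvon" (len 13), cursors c3@2 c1@4 c2@11, authorship ..111....222.
After op 6 (insert('q')): buffer="woqyvqobylcyvqon" (len 16), cursors c3@3 c1@6 c2@14, authorship ..31111....2222.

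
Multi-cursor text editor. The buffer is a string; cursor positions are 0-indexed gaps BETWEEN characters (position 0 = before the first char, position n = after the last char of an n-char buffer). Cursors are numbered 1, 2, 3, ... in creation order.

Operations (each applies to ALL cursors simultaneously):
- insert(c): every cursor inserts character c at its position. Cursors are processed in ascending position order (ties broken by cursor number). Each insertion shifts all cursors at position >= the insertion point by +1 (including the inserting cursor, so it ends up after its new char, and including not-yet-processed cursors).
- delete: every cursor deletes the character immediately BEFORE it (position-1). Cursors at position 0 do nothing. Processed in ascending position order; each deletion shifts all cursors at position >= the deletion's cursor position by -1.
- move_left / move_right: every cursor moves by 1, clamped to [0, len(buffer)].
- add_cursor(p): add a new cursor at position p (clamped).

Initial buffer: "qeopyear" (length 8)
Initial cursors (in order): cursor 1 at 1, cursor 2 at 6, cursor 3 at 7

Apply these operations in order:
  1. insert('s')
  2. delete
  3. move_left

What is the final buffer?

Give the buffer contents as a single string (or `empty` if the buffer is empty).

After op 1 (insert('s')): buffer="qseopyesasr" (len 11), cursors c1@2 c2@8 c3@10, authorship .1.....2.3.
After op 2 (delete): buffer="qeopyear" (len 8), cursors c1@1 c2@6 c3@7, authorship ........
After op 3 (move_left): buffer="qeopyear" (len 8), cursors c1@0 c2@5 c3@6, authorship ........

Answer: qeopyear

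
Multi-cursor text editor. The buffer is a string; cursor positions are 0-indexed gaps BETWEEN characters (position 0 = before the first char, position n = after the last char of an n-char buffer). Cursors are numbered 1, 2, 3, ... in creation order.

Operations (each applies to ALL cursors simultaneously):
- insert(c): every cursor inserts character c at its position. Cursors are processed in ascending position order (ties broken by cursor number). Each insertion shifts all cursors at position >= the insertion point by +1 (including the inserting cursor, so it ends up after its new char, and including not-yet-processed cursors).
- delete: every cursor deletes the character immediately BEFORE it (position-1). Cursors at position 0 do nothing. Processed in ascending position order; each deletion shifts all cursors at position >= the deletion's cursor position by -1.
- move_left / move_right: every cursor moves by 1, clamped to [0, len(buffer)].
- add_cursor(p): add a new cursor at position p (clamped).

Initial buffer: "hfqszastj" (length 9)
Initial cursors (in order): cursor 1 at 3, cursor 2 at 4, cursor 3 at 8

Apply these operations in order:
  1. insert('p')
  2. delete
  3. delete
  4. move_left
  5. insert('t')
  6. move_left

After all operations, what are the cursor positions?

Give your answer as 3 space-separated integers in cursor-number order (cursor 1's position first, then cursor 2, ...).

After op 1 (insert('p')): buffer="hfqpspzastpj" (len 12), cursors c1@4 c2@6 c3@11, authorship ...1.2....3.
After op 2 (delete): buffer="hfqszastj" (len 9), cursors c1@3 c2@4 c3@8, authorship .........
After op 3 (delete): buffer="hfzasj" (len 6), cursors c1@2 c2@2 c3@5, authorship ......
After op 4 (move_left): buffer="hfzasj" (len 6), cursors c1@1 c2@1 c3@4, authorship ......
After op 5 (insert('t')): buffer="httfzatsj" (len 9), cursors c1@3 c2@3 c3@7, authorship .12...3..
After op 6 (move_left): buffer="httfzatsj" (len 9), cursors c1@2 c2@2 c3@6, authorship .12...3..

Answer: 2 2 6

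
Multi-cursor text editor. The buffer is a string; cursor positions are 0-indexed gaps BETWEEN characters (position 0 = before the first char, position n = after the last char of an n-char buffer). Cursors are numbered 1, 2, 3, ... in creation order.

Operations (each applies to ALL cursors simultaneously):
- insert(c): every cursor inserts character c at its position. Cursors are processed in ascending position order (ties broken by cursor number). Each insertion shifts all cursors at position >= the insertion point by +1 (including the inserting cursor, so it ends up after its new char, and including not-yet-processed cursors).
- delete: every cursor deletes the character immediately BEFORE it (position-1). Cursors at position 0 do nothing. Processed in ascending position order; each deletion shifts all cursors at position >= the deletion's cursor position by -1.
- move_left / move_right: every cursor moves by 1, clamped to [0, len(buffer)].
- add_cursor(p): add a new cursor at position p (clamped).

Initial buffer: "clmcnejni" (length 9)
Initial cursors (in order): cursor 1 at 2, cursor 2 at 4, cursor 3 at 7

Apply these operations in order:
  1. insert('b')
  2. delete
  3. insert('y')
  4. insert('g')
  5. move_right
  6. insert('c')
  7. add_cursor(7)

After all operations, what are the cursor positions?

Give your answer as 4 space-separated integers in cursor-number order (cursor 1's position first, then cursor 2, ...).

Answer: 6 11 17 7

Derivation:
After op 1 (insert('b')): buffer="clbmcbnejbni" (len 12), cursors c1@3 c2@6 c3@10, authorship ..1..2...3..
After op 2 (delete): buffer="clmcnejni" (len 9), cursors c1@2 c2@4 c3@7, authorship .........
After op 3 (insert('y')): buffer="clymcynejyni" (len 12), cursors c1@3 c2@6 c3@10, authorship ..1..2...3..
After op 4 (insert('g')): buffer="clygmcygnejygni" (len 15), cursors c1@4 c2@8 c3@13, authorship ..11..22...33..
After op 5 (move_right): buffer="clygmcygnejygni" (len 15), cursors c1@5 c2@9 c3@14, authorship ..11..22...33..
After op 6 (insert('c')): buffer="clygmccygncejygnci" (len 18), cursors c1@6 c2@11 c3@17, authorship ..11.1.22.2..33.3.
After op 7 (add_cursor(7)): buffer="clygmccygncejygnci" (len 18), cursors c1@6 c4@7 c2@11 c3@17, authorship ..11.1.22.2..33.3.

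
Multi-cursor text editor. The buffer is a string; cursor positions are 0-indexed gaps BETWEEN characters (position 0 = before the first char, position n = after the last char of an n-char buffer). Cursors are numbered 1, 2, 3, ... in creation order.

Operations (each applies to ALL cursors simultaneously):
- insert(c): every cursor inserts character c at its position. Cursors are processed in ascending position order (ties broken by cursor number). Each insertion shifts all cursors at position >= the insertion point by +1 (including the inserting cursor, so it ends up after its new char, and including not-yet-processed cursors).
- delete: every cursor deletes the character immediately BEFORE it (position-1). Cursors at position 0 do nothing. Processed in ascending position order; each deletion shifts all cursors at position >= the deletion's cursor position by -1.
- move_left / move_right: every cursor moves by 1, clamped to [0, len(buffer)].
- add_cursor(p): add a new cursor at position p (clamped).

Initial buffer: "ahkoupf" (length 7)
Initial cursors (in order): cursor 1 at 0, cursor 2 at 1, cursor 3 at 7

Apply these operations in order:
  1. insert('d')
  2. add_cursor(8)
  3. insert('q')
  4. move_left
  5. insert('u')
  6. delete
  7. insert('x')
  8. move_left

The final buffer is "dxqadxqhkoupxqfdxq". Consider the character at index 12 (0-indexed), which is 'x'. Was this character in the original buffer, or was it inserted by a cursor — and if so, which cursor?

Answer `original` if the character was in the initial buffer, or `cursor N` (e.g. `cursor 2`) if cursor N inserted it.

After op 1 (insert('d')): buffer="dadhkoupfd" (len 10), cursors c1@1 c2@3 c3@10, authorship 1.2......3
After op 2 (add_cursor(8)): buffer="dadhkoupfd" (len 10), cursors c1@1 c2@3 c4@8 c3@10, authorship 1.2......3
After op 3 (insert('q')): buffer="dqadqhkoupqfdq" (len 14), cursors c1@2 c2@5 c4@11 c3@14, authorship 11.22.....4.33
After op 4 (move_left): buffer="dqadqhkoupqfdq" (len 14), cursors c1@1 c2@4 c4@10 c3@13, authorship 11.22.....4.33
After op 5 (insert('u')): buffer="duqaduqhkoupuqfduq" (len 18), cursors c1@2 c2@6 c4@13 c3@17, authorship 111.222.....44.333
After op 6 (delete): buffer="dqadqhkoupqfdq" (len 14), cursors c1@1 c2@4 c4@10 c3@13, authorship 11.22.....4.33
After op 7 (insert('x')): buffer="dxqadxqhkoupxqfdxq" (len 18), cursors c1@2 c2@6 c4@13 c3@17, authorship 111.222.....44.333
After op 8 (move_left): buffer="dxqadxqhkoupxqfdxq" (len 18), cursors c1@1 c2@5 c4@12 c3@16, authorship 111.222.....44.333
Authorship (.=original, N=cursor N): 1 1 1 . 2 2 2 . . . . . 4 4 . 3 3 3
Index 12: author = 4

Answer: cursor 4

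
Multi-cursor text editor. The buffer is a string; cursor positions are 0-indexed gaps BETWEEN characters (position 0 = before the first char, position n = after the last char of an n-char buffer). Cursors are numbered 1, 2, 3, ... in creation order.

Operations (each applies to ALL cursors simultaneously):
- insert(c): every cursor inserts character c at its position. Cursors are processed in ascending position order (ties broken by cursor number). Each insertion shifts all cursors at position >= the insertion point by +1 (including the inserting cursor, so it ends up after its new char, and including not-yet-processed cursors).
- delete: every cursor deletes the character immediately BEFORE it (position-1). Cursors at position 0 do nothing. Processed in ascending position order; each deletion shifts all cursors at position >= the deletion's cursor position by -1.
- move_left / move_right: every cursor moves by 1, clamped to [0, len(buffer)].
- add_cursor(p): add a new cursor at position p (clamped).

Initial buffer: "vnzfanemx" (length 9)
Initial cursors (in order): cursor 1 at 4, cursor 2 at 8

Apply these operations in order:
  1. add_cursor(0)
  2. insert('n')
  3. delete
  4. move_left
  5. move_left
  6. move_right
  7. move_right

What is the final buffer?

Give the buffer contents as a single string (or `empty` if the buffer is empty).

After op 1 (add_cursor(0)): buffer="vnzfanemx" (len 9), cursors c3@0 c1@4 c2@8, authorship .........
After op 2 (insert('n')): buffer="nvnzfnanemnx" (len 12), cursors c3@1 c1@6 c2@11, authorship 3....1....2.
After op 3 (delete): buffer="vnzfanemx" (len 9), cursors c3@0 c1@4 c2@8, authorship .........
After op 4 (move_left): buffer="vnzfanemx" (len 9), cursors c3@0 c1@3 c2@7, authorship .........
After op 5 (move_left): buffer="vnzfanemx" (len 9), cursors c3@0 c1@2 c2@6, authorship .........
After op 6 (move_right): buffer="vnzfanemx" (len 9), cursors c3@1 c1@3 c2@7, authorship .........
After op 7 (move_right): buffer="vnzfanemx" (len 9), cursors c3@2 c1@4 c2@8, authorship .........

Answer: vnzfanemx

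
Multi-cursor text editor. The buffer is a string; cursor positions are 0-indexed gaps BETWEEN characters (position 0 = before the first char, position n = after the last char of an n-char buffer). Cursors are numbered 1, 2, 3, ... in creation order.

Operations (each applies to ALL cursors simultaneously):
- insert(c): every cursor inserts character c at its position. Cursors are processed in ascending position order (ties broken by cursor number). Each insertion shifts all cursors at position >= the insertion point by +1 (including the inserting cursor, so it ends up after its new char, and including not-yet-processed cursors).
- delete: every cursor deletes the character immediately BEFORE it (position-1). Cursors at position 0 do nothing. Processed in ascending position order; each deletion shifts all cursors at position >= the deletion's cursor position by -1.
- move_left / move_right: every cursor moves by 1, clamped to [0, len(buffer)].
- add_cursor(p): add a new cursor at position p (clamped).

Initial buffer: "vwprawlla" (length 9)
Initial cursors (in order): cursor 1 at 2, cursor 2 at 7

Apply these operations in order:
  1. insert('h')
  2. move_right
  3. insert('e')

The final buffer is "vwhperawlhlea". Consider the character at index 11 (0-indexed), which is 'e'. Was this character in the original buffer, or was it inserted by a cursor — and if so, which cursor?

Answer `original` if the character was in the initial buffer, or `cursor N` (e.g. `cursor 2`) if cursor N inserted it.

Answer: cursor 2

Derivation:
After op 1 (insert('h')): buffer="vwhprawlhla" (len 11), cursors c1@3 c2@9, authorship ..1.....2..
After op 2 (move_right): buffer="vwhprawlhla" (len 11), cursors c1@4 c2@10, authorship ..1.....2..
After op 3 (insert('e')): buffer="vwhperawlhlea" (len 13), cursors c1@5 c2@12, authorship ..1.1....2.2.
Authorship (.=original, N=cursor N): . . 1 . 1 . . . . 2 . 2 .
Index 11: author = 2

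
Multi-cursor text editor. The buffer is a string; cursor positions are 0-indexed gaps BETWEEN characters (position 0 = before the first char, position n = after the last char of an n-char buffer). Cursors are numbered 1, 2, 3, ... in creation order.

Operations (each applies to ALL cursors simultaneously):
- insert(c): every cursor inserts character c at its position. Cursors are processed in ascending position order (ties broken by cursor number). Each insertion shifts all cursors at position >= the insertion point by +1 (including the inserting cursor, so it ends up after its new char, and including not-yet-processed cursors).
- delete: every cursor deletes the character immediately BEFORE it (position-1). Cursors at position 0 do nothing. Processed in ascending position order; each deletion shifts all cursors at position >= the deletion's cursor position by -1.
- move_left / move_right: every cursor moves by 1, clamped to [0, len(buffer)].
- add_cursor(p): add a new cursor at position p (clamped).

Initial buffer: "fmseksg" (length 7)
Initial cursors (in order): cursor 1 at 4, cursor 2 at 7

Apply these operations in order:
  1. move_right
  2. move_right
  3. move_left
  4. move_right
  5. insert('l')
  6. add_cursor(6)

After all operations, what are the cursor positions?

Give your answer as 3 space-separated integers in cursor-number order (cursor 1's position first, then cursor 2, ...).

Answer: 7 9 6

Derivation:
After op 1 (move_right): buffer="fmseksg" (len 7), cursors c1@5 c2@7, authorship .......
After op 2 (move_right): buffer="fmseksg" (len 7), cursors c1@6 c2@7, authorship .......
After op 3 (move_left): buffer="fmseksg" (len 7), cursors c1@5 c2@6, authorship .......
After op 4 (move_right): buffer="fmseksg" (len 7), cursors c1@6 c2@7, authorship .......
After op 5 (insert('l')): buffer="fmsekslgl" (len 9), cursors c1@7 c2@9, authorship ......1.2
After op 6 (add_cursor(6)): buffer="fmsekslgl" (len 9), cursors c3@6 c1@7 c2@9, authorship ......1.2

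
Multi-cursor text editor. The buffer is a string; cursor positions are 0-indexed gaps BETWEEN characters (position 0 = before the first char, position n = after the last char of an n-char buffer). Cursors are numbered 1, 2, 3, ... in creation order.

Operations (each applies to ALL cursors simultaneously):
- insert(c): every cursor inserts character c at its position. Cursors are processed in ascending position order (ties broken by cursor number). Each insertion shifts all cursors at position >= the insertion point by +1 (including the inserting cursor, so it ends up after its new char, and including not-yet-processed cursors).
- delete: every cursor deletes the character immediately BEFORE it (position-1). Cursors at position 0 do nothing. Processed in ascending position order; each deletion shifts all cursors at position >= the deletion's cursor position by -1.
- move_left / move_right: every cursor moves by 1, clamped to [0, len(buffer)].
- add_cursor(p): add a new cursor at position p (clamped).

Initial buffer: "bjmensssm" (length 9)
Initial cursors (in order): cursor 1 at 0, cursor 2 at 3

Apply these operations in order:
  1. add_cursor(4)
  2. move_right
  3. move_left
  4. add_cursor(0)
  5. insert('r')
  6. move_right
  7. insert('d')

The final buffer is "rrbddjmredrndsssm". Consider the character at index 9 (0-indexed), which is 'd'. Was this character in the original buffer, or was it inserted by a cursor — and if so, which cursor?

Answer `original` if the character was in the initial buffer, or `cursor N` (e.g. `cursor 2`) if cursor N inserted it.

After op 1 (add_cursor(4)): buffer="bjmensssm" (len 9), cursors c1@0 c2@3 c3@4, authorship .........
After op 2 (move_right): buffer="bjmensssm" (len 9), cursors c1@1 c2@4 c3@5, authorship .........
After op 3 (move_left): buffer="bjmensssm" (len 9), cursors c1@0 c2@3 c3@4, authorship .........
After op 4 (add_cursor(0)): buffer="bjmensssm" (len 9), cursors c1@0 c4@0 c2@3 c3@4, authorship .........
After op 5 (insert('r')): buffer="rrbjmrernsssm" (len 13), cursors c1@2 c4@2 c2@6 c3@8, authorship 14...2.3.....
After op 6 (move_right): buffer="rrbjmrernsssm" (len 13), cursors c1@3 c4@3 c2@7 c3@9, authorship 14...2.3.....
After op 7 (insert('d')): buffer="rrbddjmredrndsssm" (len 17), cursors c1@5 c4@5 c2@10 c3@13, authorship 14.14..2.23.3....
Authorship (.=original, N=cursor N): 1 4 . 1 4 . . 2 . 2 3 . 3 . . . .
Index 9: author = 2

Answer: cursor 2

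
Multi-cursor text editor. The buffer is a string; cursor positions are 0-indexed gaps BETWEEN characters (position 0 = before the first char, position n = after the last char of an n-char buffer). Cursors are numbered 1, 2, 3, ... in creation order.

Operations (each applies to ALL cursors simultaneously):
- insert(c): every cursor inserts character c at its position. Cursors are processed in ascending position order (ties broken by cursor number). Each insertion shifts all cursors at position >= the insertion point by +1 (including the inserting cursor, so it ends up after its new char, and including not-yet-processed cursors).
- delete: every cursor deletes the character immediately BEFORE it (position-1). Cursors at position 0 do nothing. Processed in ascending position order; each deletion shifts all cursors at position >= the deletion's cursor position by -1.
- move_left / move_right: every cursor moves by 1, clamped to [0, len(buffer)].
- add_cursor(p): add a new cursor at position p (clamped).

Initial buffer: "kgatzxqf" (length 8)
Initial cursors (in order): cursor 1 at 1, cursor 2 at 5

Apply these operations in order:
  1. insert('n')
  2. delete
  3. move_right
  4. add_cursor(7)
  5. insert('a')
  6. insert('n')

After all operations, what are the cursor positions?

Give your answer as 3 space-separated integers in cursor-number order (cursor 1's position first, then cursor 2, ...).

After op 1 (insert('n')): buffer="kngatznxqf" (len 10), cursors c1@2 c2@7, authorship .1....2...
After op 2 (delete): buffer="kgatzxqf" (len 8), cursors c1@1 c2@5, authorship ........
After op 3 (move_right): buffer="kgatzxqf" (len 8), cursors c1@2 c2@6, authorship ........
After op 4 (add_cursor(7)): buffer="kgatzxqf" (len 8), cursors c1@2 c2@6 c3@7, authorship ........
After op 5 (insert('a')): buffer="kgaatzxaqaf" (len 11), cursors c1@3 c2@8 c3@10, authorship ..1....2.3.
After op 6 (insert('n')): buffer="kganatzxanqanf" (len 14), cursors c1@4 c2@10 c3@13, authorship ..11....22.33.

Answer: 4 10 13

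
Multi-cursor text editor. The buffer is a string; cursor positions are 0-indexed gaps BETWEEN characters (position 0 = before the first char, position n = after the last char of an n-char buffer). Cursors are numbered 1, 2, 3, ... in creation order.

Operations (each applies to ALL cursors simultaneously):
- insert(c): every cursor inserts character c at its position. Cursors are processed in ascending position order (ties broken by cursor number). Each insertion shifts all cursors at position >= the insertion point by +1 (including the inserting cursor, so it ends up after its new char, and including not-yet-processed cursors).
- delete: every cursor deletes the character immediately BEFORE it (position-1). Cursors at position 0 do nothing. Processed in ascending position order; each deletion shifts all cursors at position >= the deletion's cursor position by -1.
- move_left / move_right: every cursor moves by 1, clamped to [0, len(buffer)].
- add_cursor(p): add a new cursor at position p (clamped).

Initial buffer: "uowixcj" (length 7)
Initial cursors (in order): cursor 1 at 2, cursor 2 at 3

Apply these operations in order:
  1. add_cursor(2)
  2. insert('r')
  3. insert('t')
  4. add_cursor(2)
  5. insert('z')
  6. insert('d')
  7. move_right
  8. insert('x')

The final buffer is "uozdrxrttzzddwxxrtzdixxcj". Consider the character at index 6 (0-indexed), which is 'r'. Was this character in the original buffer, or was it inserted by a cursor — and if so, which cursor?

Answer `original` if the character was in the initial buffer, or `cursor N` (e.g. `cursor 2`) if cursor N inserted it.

Answer: cursor 3

Derivation:
After op 1 (add_cursor(2)): buffer="uowixcj" (len 7), cursors c1@2 c3@2 c2@3, authorship .......
After op 2 (insert('r')): buffer="uorrwrixcj" (len 10), cursors c1@4 c3@4 c2@6, authorship ..13.2....
After op 3 (insert('t')): buffer="uorrttwrtixcj" (len 13), cursors c1@6 c3@6 c2@9, authorship ..1313.22....
After op 4 (add_cursor(2)): buffer="uorrttwrtixcj" (len 13), cursors c4@2 c1@6 c3@6 c2@9, authorship ..1313.22....
After op 5 (insert('z')): buffer="uozrrttzzwrtzixcj" (len 17), cursors c4@3 c1@9 c3@9 c2@13, authorship ..4131313.222....
After op 6 (insert('d')): buffer="uozdrrttzzddwrtzdixcj" (len 21), cursors c4@4 c1@12 c3@12 c2@17, authorship ..4413131313.2222....
After op 7 (move_right): buffer="uozdrrttzzddwrtzdixcj" (len 21), cursors c4@5 c1@13 c3@13 c2@18, authorship ..4413131313.2222....
After op 8 (insert('x')): buffer="uozdrxrttzzddwxxrtzdixxcj" (len 25), cursors c4@6 c1@16 c3@16 c2@22, authorship ..44143131313.132222.2...
Authorship (.=original, N=cursor N): . . 4 4 1 4 3 1 3 1 3 1 3 . 1 3 2 2 2 2 . 2 . . .
Index 6: author = 3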